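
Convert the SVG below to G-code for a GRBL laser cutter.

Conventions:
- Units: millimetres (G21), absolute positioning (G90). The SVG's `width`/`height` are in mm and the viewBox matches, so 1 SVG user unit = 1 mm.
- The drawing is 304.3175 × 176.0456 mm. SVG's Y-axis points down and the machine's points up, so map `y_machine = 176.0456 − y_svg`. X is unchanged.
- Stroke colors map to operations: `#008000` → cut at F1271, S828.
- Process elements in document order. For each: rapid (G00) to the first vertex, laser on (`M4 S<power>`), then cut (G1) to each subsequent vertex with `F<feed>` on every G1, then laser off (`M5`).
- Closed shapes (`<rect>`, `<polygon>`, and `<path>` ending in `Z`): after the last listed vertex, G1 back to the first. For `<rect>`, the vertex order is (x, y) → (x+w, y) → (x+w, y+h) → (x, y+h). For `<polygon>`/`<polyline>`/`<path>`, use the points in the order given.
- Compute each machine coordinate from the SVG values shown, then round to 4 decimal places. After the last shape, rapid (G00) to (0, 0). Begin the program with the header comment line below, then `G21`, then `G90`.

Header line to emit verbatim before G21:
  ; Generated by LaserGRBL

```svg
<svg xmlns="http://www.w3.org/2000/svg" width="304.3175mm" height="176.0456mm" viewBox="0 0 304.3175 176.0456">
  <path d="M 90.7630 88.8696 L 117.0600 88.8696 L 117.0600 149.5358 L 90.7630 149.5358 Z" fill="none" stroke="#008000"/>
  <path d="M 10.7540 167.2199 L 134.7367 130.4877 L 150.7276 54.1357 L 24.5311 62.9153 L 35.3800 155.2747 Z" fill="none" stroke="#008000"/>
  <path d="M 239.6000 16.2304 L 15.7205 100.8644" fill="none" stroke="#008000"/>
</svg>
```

1 u = 1 mm; y_m = 176.0456 − y.

[1] `<path>` rectangle, #008000→cut S828 F1271: (90.7630,87.1760) → (117.0600,87.1760) → (117.0600,26.5098) → (90.7630,26.5098) → (90.7630,87.1760) (closed)

[2] `<path>` closed polygon, #008000→cut S828 F1271: (10.7540,8.8257) → (134.7367,45.5579) → (150.7276,121.9099) → (24.5311,113.1303) → (35.3800,20.7709) → (10.7540,8.8257) (closed)

[3] `<path>` line segment, #008000→cut S828 F1271: (239.6000,159.8152) → (15.7205,75.1812)

; Generated by LaserGRBL
G21
G90
G00 X90.7630 Y87.1760
M4 S828
G1 X117.0600 Y87.1760 F1271
G1 X117.0600 Y26.5098 F1271
G1 X90.7630 Y26.5098 F1271
G1 X90.7630 Y87.1760 F1271
M5
G00 X10.7540 Y8.8257
M4 S828
G1 X134.7367 Y45.5579 F1271
G1 X150.7276 Y121.9099 F1271
G1 X24.5311 Y113.1303 F1271
G1 X35.3800 Y20.7709 F1271
G1 X10.7540 Y8.8257 F1271
M5
G00 X239.6000 Y159.8152
M4 S828
G1 X15.7205 Y75.1812 F1271
M5
G00 X0.0000 Y0.0000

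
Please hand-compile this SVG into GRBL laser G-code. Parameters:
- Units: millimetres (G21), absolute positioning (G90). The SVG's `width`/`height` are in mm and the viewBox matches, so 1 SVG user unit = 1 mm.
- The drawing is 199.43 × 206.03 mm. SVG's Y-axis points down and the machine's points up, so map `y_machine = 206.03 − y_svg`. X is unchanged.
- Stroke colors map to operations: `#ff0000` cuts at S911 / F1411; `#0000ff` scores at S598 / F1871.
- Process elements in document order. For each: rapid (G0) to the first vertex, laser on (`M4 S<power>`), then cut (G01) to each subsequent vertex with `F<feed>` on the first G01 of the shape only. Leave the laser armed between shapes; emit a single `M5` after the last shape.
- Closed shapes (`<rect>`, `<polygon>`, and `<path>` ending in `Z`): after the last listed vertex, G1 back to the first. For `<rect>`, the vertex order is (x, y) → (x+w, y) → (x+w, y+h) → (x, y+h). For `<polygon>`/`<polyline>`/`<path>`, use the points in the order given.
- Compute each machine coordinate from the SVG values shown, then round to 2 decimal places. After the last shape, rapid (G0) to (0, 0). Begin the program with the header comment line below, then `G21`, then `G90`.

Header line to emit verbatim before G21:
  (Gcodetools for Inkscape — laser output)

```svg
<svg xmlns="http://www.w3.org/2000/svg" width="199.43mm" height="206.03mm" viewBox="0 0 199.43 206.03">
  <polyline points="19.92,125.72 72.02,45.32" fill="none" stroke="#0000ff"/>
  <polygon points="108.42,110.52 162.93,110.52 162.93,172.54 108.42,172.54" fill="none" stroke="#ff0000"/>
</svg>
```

viewBox `0 0 199.43 206.03` with mm width/height → 1 unit = 1 mm. Flip: y_m = 206.03 − y_svg.

**Shape 1** — `<polyline>` line segment, stroke `#0000ff` → score (S598, F1871). Machine vertices: (19.92,80.31) → (72.02,160.71). Open path.

**Shape 2** — `<polygon>` rectangle, stroke `#ff0000` → cut (S911, F1411). Machine vertices: (108.42,95.51) → (162.93,95.51) → (162.93,33.49) → (108.42,33.49) → (108.42,95.51). Closed: final G1 returns to the first vertex.

(Gcodetools for Inkscape — laser output)
G21
G90
G0 X19.92 Y80.31
M4 S598
G01 X72.02 Y160.71 F1871
G0 X108.42 Y95.51
M4 S911
G01 X162.93 Y95.51 F1411
G01 X162.93 Y33.49
G01 X108.42 Y33.49
G01 X108.42 Y95.51
M5
G0 X0.00 Y0.00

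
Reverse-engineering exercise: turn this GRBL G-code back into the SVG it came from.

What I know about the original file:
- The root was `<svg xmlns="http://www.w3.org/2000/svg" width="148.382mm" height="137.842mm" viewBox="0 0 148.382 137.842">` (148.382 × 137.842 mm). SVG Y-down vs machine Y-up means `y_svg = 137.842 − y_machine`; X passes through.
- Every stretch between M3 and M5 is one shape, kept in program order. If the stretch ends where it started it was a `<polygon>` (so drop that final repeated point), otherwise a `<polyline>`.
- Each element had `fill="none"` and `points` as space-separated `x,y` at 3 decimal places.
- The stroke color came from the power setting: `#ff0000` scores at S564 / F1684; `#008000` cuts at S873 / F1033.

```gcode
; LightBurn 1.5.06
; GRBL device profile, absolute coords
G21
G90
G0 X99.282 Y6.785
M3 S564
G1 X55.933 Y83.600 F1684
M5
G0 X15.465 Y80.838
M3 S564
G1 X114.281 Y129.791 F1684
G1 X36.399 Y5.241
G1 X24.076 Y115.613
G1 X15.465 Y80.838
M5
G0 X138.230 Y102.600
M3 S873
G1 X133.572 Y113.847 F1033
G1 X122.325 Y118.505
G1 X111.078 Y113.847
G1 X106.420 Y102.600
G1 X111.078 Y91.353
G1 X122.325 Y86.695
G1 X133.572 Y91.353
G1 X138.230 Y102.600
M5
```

<svg xmlns="http://www.w3.org/2000/svg" width="148.382mm" height="137.842mm" viewBox="0 0 148.382 137.842">
  <polyline points="99.282,131.057 55.933,54.242" fill="none" stroke="#ff0000"/>
  <polygon points="15.465,57.004 114.281,8.051 36.399,132.601 24.076,22.229" fill="none" stroke="#ff0000"/>
  <polygon points="138.230,35.242 133.572,23.995 122.325,19.337 111.078,23.995 106.420,35.242 111.078,46.489 122.325,51.147 133.572,46.489" fill="none" stroke="#008000"/>
</svg>

Machine Y-up, SVG Y-down with viewBox height 137.842, so y_svg = 137.842 − y_machine; X carries over.

Run 1: S564 ⇒ score layer `#ff0000`. The run is open, so emit a `<polyline>` with points (Y-flipped): 99.282,131.057 55.933,54.242.

Run 2: power S564 maps to stroke `#ff0000` (score). The run returns to its start, so emit a `<polygon>` with points (Y-flipped): 15.465,57.004 114.281,8.051 36.399,132.601 24.076,22.229.

Run 3: S873 ⇒ cut layer `#008000`. The run returns to its start, so emit a `<polygon>` with points (Y-flipped): 138.230,35.242 133.572,23.995 122.325,19.337 111.078,23.995 106.420,35.242 111.078,46.489 122.325,51.147 133.572,46.489.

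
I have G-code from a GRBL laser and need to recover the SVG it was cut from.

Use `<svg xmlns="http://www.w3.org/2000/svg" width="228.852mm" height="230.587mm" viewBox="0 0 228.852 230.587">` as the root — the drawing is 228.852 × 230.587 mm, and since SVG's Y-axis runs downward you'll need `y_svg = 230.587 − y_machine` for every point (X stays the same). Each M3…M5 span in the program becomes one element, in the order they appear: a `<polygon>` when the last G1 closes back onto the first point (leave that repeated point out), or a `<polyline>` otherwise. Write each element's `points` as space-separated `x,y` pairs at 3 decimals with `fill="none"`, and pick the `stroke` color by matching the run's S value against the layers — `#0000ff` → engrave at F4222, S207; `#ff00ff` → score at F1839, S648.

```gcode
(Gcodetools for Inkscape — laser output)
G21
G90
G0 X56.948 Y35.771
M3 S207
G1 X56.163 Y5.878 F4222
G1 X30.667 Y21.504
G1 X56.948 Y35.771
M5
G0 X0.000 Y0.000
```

Machine Y-up, SVG Y-down with viewBox height 230.587, so y_svg = 230.587 − y_machine; X carries over. Every run uses S207, so all elements get stroke `#0000ff` (engrave).

Run 1: The run returns to its start, so emit a `<polygon>` with points (Y-flipped): 56.948,194.816 56.163,224.709 30.667,209.083.

<svg xmlns="http://www.w3.org/2000/svg" width="228.852mm" height="230.587mm" viewBox="0 0 228.852 230.587">
  <polygon points="56.948,194.816 56.163,224.709 30.667,209.083" fill="none" stroke="#0000ff"/>
</svg>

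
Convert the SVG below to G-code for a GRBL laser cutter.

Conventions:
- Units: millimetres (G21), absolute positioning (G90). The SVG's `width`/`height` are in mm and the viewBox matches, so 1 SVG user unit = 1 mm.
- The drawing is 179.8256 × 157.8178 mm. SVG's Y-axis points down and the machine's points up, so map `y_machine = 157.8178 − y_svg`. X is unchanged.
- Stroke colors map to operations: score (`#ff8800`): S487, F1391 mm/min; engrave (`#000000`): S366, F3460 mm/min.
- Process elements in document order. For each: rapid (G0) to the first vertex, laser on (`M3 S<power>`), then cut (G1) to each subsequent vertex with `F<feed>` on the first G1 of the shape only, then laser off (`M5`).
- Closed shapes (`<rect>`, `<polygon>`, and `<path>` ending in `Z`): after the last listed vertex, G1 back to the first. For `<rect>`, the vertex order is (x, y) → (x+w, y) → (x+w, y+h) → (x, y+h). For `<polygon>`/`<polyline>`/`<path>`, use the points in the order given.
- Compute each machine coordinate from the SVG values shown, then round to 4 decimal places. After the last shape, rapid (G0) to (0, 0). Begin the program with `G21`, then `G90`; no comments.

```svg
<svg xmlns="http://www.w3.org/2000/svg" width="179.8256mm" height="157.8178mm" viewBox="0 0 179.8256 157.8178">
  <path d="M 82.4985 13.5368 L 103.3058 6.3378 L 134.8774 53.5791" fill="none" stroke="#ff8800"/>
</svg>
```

G21
G90
G0 X82.4985 Y144.2810
M3 S487
G1 X103.3058 Y151.4800 F1391
G1 X134.8774 Y104.2387
M5
G0 X0.0000 Y0.0000

1 u = 1 mm; y_m = 157.8178 − y.

[1] `<path>` open polyline, #ff8800→score S487 F1391: (82.4985,144.2810) → (103.3058,151.4800) → (134.8774,104.2387)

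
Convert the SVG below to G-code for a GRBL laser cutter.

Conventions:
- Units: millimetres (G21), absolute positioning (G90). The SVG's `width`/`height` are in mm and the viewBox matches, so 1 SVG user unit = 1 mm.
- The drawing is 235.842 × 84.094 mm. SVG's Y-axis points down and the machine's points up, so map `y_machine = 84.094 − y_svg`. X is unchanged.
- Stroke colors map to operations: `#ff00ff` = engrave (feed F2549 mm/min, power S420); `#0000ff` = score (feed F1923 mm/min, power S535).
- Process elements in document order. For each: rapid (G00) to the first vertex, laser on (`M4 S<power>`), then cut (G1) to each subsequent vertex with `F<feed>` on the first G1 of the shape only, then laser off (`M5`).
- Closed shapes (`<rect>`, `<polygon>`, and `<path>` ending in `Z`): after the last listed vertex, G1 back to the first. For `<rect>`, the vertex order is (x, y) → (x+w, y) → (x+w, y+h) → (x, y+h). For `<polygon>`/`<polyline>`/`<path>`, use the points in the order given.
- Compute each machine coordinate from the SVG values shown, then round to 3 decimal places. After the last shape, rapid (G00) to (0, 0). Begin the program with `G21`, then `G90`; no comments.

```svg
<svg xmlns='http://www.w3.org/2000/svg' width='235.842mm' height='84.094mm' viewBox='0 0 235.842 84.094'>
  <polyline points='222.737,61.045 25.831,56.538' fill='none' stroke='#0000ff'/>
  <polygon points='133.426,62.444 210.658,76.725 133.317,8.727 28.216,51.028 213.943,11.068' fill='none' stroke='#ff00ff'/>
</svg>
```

G21
G90
G00 X222.737 Y23.049
M4 S535
G1 X25.831 Y27.556 F1923
M5
G00 X133.426 Y21.650
M4 S420
G1 X210.658 Y7.369 F2549
G1 X133.317 Y75.367
G1 X28.216 Y33.066
G1 X213.943 Y73.026
G1 X133.426 Y21.650
M5
G00 X0.000 Y0.000

Since the viewBox matches the mm dimensions, user units are millimetres directly. The only transform is the Y-flip y_m = 84.094 − y_svg.

Shape 1 is a line segment drawn with `<polyline>`. Its stroke #0000ff means score at S535, F1923. After flipping Y the toolpath is (222.737,23.049) → (25.831,27.556).

Shape 2 is a closed polygon drawn with `<polygon>`. Its stroke #ff00ff means engrave at S420, F2549. After flipping Y the toolpath is (133.426,21.650) → (210.658,7.369) → (133.317,75.367) → (28.216,33.066) → (213.943,73.026) → (133.426,21.650), returning to the start.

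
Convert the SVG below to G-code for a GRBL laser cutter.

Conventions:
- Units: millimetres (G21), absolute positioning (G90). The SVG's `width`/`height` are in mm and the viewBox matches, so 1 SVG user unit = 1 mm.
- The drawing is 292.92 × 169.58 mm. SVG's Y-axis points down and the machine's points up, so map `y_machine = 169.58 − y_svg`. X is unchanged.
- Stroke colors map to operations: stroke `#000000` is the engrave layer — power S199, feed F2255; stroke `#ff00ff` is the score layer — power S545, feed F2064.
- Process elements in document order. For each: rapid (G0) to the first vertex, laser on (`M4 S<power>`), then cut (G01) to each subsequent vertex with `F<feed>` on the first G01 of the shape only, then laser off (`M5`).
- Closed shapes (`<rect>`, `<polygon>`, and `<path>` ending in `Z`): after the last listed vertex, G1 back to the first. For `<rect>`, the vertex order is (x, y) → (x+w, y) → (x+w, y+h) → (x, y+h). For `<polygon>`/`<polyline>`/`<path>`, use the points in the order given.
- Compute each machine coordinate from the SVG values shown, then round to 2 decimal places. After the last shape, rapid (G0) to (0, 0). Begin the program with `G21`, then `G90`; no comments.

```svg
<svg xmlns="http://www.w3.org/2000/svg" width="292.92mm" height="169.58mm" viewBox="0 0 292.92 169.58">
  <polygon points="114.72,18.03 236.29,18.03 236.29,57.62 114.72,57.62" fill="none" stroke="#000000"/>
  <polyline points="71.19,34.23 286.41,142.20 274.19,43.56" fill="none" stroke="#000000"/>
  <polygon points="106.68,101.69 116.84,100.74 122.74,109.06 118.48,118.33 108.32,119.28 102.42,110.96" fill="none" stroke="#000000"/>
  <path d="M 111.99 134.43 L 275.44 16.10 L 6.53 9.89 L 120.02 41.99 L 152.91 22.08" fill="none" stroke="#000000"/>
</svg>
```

G21
G90
G0 X114.72 Y151.55
M4 S199
G01 X236.29 Y151.55 F2255
G01 X236.29 Y111.96
G01 X114.72 Y111.96
G01 X114.72 Y151.55
M5
G0 X71.19 Y135.35
M4 S199
G01 X286.41 Y27.38 F2255
G01 X274.19 Y126.02
M5
G0 X106.68 Y67.89
M4 S199
G01 X116.84 Y68.84 F2255
G01 X122.74 Y60.52
G01 X118.48 Y51.25
G01 X108.32 Y50.30
G01 X102.42 Y58.62
G01 X106.68 Y67.89
M5
G0 X111.99 Y35.15
M4 S199
G01 X275.44 Y153.48 F2255
G01 X6.53 Y159.69
G01 X120.02 Y127.59
G01 X152.91 Y147.50
M5
G0 X0.00 Y0.00

viewBox `0 0 292.92 169.58` with mm width/height → 1 unit = 1 mm. Flip: y_m = 169.58 − y_svg.

**Shape 1** — `<polygon>` rectangle, stroke `#000000` → engrave (S199, F2255). Machine vertices: (114.72,151.55) → (236.29,151.55) → (236.29,111.96) → (114.72,111.96) → (114.72,151.55). Closed: final G1 returns to the first vertex.

**Shape 2** — `<polyline>` open polyline, stroke `#000000` → engrave (S199, F2255). Machine vertices: (71.19,135.35) → (286.41,27.38) → (274.19,126.02). Open path.

**Shape 3** — `<polygon>` regular polygon, stroke `#000000` → engrave (S199, F2255). Machine vertices: (106.68,67.89) → (116.84,68.84) → (122.74,60.52) → (118.48,51.25) → (108.32,50.30) → (102.42,58.62) → (106.68,67.89). Closed: final G1 returns to the first vertex.

**Shape 4** — `<path>` open polyline, stroke `#000000` → engrave (S199, F2255). Machine vertices: (111.99,35.15) → (275.44,153.48) → (6.53,159.69) → (120.02,127.59) → (152.91,147.50). Open path.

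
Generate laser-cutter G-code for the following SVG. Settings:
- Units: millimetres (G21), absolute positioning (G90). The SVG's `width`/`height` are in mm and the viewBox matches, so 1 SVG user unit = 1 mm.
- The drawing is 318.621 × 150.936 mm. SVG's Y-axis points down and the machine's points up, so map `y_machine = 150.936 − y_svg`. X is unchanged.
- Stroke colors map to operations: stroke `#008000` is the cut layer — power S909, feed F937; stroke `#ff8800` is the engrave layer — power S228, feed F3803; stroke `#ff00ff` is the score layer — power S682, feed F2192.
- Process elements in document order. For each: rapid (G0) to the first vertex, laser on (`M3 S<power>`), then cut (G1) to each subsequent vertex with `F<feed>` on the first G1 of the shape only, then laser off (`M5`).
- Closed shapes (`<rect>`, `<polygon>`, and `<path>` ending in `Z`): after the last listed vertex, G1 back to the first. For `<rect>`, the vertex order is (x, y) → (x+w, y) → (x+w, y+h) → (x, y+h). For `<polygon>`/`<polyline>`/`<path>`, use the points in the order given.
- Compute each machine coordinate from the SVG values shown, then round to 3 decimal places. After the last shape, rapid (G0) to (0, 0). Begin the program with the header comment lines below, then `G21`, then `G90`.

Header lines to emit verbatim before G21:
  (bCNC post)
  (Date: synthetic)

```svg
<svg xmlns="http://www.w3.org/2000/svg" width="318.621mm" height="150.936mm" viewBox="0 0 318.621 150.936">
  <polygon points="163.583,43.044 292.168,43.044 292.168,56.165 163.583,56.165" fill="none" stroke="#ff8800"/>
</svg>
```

(bCNC post)
(Date: synthetic)
G21
G90
G0 X163.583 Y107.892
M3 S228
G1 X292.168 Y107.892 F3803
G1 X292.168 Y94.771
G1 X163.583 Y94.771
G1 X163.583 Y107.892
M5
G0 X0.000 Y0.000

viewBox `0 0 318.621 150.936` with mm width/height → 1 unit = 1 mm. Flip: y_m = 150.936 − y_svg.

**Shape 1** — `<polygon>` rectangle, stroke `#ff8800` → engrave (S228, F3803). Machine vertices: (163.583,107.892) → (292.168,107.892) → (292.168,94.771) → (163.583,94.771) → (163.583,107.892). Closed: final G1 returns to the first vertex.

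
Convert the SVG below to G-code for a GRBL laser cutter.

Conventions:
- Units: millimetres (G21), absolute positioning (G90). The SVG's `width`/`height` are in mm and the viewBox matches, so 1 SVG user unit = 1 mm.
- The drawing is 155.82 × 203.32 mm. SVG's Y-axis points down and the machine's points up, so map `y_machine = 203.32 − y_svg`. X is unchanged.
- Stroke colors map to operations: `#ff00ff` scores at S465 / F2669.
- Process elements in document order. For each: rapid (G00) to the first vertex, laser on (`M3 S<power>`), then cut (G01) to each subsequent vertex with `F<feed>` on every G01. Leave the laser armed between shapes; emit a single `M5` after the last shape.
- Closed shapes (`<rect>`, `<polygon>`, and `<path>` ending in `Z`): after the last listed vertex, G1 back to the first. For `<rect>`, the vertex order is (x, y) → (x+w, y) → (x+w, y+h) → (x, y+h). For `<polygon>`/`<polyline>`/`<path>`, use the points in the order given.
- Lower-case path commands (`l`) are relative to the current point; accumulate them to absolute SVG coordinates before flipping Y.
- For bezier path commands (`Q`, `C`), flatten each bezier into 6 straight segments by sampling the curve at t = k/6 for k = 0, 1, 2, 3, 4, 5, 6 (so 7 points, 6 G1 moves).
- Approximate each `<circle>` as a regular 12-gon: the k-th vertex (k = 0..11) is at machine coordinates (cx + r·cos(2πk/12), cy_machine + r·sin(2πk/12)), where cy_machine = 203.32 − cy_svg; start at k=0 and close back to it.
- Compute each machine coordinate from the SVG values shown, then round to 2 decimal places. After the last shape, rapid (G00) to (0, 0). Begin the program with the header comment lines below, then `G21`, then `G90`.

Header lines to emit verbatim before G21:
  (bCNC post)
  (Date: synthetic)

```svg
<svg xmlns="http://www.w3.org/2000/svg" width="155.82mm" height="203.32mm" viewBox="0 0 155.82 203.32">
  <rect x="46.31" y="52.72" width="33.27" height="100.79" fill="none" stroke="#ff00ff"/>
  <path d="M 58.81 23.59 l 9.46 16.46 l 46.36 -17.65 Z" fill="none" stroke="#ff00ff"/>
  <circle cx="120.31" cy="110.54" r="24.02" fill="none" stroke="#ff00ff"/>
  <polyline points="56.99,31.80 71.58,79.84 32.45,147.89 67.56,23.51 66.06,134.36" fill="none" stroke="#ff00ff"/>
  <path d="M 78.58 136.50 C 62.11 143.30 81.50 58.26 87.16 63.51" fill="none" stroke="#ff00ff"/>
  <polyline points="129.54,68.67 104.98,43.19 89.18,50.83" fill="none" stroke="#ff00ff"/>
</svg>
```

(bCNC post)
(Date: synthetic)
G21
G90
G00 X46.31 Y150.60
M3 S465
G01 X79.58 Y150.60 F2669
G01 X79.58 Y49.81 F2669
G01 X46.31 Y49.81 F2669
G01 X46.31 Y150.60 F2669
G00 X58.81 Y179.73
M3 S465
G01 X68.27 Y163.27 F2669
G01 X114.63 Y180.92 F2669
G01 X58.81 Y179.73 F2669
G00 X144.33 Y92.78
M3 S465
G01 X141.11 Y104.79 F2669
G01 X132.32 Y113.58 F2669
G01 X120.31 Y116.80 F2669
G01 X108.30 Y113.58 F2669
G01 X99.51 Y104.79 F2669
G01 X96.29 Y92.78 F2669
G01 X99.51 Y80.77 F2669
G01 X108.30 Y71.98 F2669
G01 X120.31 Y68.76 F2669
G01 X132.32 Y71.98 F2669
G01 X141.11 Y80.77 F2669
G01 X144.33 Y92.78 F2669
G00 X56.99 Y171.52
M3 S465
G01 X71.58 Y123.48 F2669
G01 X32.45 Y55.43 F2669
G01 X67.56 Y179.81 F2669
G01 X66.06 Y68.96 F2669
G00 X78.58 Y66.82
M3 S465
G01 X73.10 Y70.23 F2669
G01 X72.23 Y83.89 F2669
G01 X74.57 Y102.73 F2669
G01 X78.76 Y121.71 F2669
G01 X83.42 Y135.75 F2669
G01 X87.16 Y139.81 F2669
G00 X129.54 Y134.65
M3 S465
G01 X104.98 Y160.13 F2669
G01 X89.18 Y152.49 F2669
M5
G00 X0.00 Y0.00

1 u = 1 mm; y_m = 203.32 − y.

[1] `<rect>` rectangle, #ff00ff→score S465 F2669: (46.31,150.60) → (79.58,150.60) → (79.58,49.81) → (46.31,49.81) → (46.31,150.60) (closed)

[2] `<path>` closed polygon, #ff00ff→score S465 F2669: (58.81,179.73) → (68.27,163.27) → (114.63,180.92) → (58.81,179.73) (closed)

[3] `<circle>` circle, #ff00ff→score S465 F2669: (144.33,92.78) → (141.11,104.79) → (132.32,113.58) → (120.31,116.80) → (108.30,113.58) → (99.51,104.79) → (96.29,92.78) → (99.51,80.77) → (108.30,71.98) → (120.31,68.76) → (132.32,71.98) → (141.11,80.77) → (144.33,92.78) (closed)

[4] `<polyline>` open polyline, #ff00ff→score S465 F2669: (56.99,171.52) → (71.58,123.48) → (32.45,55.43) → (67.56,179.81) → (66.06,68.96)

[5] `<path>` cubic bezier, #ff00ff→score S465 F2669: (78.58,66.82) → (73.10,70.23) → (72.23,83.89) → (74.57,102.73) → (78.76,121.71) → (83.42,135.75) → (87.16,139.81)

[6] `<polyline>` open polyline, #ff00ff→score S465 F2669: (129.54,134.65) → (104.98,160.13) → (89.18,152.49)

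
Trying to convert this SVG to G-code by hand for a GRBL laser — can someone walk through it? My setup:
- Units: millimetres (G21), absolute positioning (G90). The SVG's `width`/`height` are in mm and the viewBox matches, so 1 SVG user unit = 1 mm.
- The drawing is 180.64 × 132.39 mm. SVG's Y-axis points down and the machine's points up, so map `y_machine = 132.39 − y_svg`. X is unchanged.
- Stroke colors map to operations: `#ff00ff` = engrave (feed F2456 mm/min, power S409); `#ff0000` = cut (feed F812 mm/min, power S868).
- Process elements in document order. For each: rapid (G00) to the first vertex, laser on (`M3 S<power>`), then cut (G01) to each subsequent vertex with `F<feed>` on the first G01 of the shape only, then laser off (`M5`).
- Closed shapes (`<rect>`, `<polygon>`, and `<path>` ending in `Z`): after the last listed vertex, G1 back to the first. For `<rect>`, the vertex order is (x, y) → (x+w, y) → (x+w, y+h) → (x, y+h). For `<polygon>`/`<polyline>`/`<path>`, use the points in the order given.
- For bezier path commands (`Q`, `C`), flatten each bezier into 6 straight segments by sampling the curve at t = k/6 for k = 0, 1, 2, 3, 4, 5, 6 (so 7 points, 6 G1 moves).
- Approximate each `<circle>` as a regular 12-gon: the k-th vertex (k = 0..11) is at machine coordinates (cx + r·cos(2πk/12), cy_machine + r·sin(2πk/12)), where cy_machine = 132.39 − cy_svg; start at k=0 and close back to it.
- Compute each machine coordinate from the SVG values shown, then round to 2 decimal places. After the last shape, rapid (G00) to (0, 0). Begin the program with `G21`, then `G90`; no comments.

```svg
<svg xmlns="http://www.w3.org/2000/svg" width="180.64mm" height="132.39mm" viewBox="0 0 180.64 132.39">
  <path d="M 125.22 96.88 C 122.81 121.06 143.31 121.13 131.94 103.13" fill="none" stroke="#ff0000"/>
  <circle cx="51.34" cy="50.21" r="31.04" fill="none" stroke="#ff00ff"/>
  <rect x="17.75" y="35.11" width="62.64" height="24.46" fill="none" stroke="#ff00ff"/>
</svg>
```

1 u = 1 mm; y_m = 132.39 − y.

[1] `<path>` cubic bezier, #ff0000→cut S868 F812: (125.22,35.51) → (125.67,25.40) → (128.42,19.14) → (131.94,16.57) → (134.72,17.51) → (135.22,21.79) → (131.94,29.26)

[2] `<circle>` circle, #ff00ff→engrave S409 F2456: (82.38,82.18) → (78.22,97.70) → (66.86,109.06) → (51.34,113.22) → (35.82,109.06) → (24.46,97.70) → (20.30,82.18) → (24.46,66.66) → (35.82,55.30) → (51.34,51.14) → (66.86,55.30) → (78.22,66.66) → (82.38,82.18) (closed)

[3] `<rect>` rectangle, #ff00ff→engrave S409 F2456: (17.75,97.28) → (80.39,97.28) → (80.39,72.82) → (17.75,72.82) → (17.75,97.28) (closed)

G21
G90
G00 X125.22 Y35.51
M3 S868
G01 X125.67 Y25.40 F812
G01 X128.42 Y19.14
G01 X131.94 Y16.57
G01 X134.72 Y17.51
G01 X135.22 Y21.79
G01 X131.94 Y29.26
M5
G00 X82.38 Y82.18
M3 S409
G01 X78.22 Y97.70 F2456
G01 X66.86 Y109.06
G01 X51.34 Y113.22
G01 X35.82 Y109.06
G01 X24.46 Y97.70
G01 X20.30 Y82.18
G01 X24.46 Y66.66
G01 X35.82 Y55.30
G01 X51.34 Y51.14
G01 X66.86 Y55.30
G01 X78.22 Y66.66
G01 X82.38 Y82.18
M5
G00 X17.75 Y97.28
M3 S409
G01 X80.39 Y97.28 F2456
G01 X80.39 Y72.82
G01 X17.75 Y72.82
G01 X17.75 Y97.28
M5
G00 X0.00 Y0.00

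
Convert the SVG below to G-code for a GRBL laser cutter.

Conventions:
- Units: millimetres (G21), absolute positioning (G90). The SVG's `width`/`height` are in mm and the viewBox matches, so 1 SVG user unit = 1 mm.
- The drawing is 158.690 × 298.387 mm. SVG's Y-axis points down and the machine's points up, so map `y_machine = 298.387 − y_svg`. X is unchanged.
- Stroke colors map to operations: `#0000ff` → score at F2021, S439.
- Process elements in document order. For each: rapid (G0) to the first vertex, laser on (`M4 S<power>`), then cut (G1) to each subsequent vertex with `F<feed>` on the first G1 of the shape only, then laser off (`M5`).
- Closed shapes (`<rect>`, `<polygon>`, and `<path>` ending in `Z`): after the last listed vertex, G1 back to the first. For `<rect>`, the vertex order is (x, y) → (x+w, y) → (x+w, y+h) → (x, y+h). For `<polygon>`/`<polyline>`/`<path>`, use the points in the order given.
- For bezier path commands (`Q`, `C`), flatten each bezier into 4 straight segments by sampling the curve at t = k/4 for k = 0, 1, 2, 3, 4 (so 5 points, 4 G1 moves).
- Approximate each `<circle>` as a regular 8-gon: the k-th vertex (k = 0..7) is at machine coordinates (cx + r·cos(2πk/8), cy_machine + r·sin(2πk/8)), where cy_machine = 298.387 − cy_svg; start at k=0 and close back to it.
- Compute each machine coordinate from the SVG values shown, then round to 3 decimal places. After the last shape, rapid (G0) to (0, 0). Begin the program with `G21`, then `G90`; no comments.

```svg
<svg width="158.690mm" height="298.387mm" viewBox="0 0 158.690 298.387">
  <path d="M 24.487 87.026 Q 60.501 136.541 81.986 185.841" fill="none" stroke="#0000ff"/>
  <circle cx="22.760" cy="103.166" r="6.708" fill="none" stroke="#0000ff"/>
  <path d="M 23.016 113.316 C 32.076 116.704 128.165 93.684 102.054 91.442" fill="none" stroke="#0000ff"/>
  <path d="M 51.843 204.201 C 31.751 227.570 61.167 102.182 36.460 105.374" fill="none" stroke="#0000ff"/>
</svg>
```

G21
G90
G0 X24.487 Y211.361
M4 S439
G1 X41.586 Y186.617 F2021
G1 X56.869 Y161.900
G1 X70.335 Y137.209
G1 X81.986 Y112.546
M5
G0 X29.468 Y195.221
M4 S439
G1 X27.503 Y199.964 F2021
G1 X22.760 Y201.929
G1 X18.017 Y199.964
G1 X16.052 Y195.221
G1 X18.017 Y190.478
G1 X22.760 Y188.513
G1 X27.503 Y190.478
G1 X29.468 Y195.221
M5
G0 X23.016 Y185.071
M4 S439
G1 X42.860 Y186.744 F2021
G1 X75.724 Y193.897
G1 X101.994 Y202.105
G1 X102.054 Y206.945
M5
G0 X51.843 Y94.186
M4 S439
G1 X44.438 Y100.218 F2021
G1 X45.882 Y136.033
G1 X46.461 Y175.632
G1 X36.460 Y193.013
M5
G0 X0.000 Y0.000

viewBox `0 0 158.690 298.387` with mm width/height → 1 unit = 1 mm. Flip: y_m = 298.387 − y_svg.

**Shape 1** — `<path>` quadratic bezier, stroke `#0000ff` → score (S439, F2021). Control points (SVG): P0=(24.487,87.026), P1=(60.501,136.541), P2=(81.986,185.841); sampled at t=k/4. Machine vertices: (24.487,211.361) → (41.586,186.617) → (56.869,161.900) → (70.335,137.209) → (81.986,112.546). Open path.

**Shape 2** — `<circle>` circle, stroke `#0000ff` → score (S439, F2021). Machine vertices: (29.468,195.221) → (27.503,199.964) → (22.760,201.929) → (18.017,199.964) → (16.052,195.221) → (18.017,190.478) → (22.760,188.513) → (27.503,190.478) → (29.468,195.221). Closed: final G1 returns to the first vertex.

**Shape 3** — `<path>` cubic bezier, stroke `#0000ff` → score (S439, F2021). Control points (SVG): P0=(23.016,113.316), P1=(32.076,116.704), P2=(128.165,93.684), P3=(102.054,91.442); sampled at t=k/4. Machine vertices: (23.016,185.071) → (42.860,186.744) → (75.724,193.897) → (101.994,202.105) → (102.054,206.945). Open path.

**Shape 4** — `<path>` cubic bezier, stroke `#0000ff` → score (S439, F2021). Control points (SVG): P0=(51.843,204.201), P1=(31.751,227.570), P2=(61.167,102.182), P3=(36.460,105.374); sampled at t=k/4. Machine vertices: (51.843,94.186) → (44.438,100.218) → (45.882,136.033) → (46.461,175.632) → (36.460,193.013). Open path.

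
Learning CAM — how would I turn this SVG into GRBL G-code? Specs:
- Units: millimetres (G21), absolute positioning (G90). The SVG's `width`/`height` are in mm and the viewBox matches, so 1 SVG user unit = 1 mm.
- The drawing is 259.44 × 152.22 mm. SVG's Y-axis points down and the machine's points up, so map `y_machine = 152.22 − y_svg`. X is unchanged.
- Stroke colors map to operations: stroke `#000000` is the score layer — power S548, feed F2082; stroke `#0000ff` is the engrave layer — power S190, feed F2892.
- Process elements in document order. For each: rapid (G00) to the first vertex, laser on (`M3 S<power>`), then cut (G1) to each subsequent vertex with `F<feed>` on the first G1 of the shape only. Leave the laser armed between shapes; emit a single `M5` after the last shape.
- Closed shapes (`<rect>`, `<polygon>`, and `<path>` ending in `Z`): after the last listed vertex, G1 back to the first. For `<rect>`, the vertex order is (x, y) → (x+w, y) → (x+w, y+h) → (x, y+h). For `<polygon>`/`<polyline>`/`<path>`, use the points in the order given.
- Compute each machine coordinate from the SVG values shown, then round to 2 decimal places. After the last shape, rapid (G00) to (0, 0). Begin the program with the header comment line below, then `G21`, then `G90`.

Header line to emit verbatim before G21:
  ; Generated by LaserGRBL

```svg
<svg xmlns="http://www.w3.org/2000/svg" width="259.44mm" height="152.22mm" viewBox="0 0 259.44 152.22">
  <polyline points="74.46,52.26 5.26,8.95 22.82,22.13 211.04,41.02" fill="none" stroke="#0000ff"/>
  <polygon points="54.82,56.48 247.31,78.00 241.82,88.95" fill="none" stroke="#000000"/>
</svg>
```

viewBox `0 0 259.44 152.22` with mm width/height → 1 unit = 1 mm. Flip: y_m = 152.22 − y_svg.

**Shape 1** — `<polyline>` open polyline, stroke `#0000ff` → engrave (S190, F2892). Machine vertices: (74.46,99.96) → (5.26,143.27) → (22.82,130.09) → (211.04,111.20). Open path.

**Shape 2** — `<polygon>` closed polygon, stroke `#000000` → score (S548, F2082). Machine vertices: (54.82,95.74) → (247.31,74.22) → (241.82,63.27) → (54.82,95.74). Closed: final G1 returns to the first vertex.

; Generated by LaserGRBL
G21
G90
G00 X74.46 Y99.96
M3 S190
G1 X5.26 Y143.27 F2892
G1 X22.82 Y130.09
G1 X211.04 Y111.20
G00 X54.82 Y95.74
M3 S548
G1 X247.31 Y74.22 F2082
G1 X241.82 Y63.27
G1 X54.82 Y95.74
M5
G00 X0.00 Y0.00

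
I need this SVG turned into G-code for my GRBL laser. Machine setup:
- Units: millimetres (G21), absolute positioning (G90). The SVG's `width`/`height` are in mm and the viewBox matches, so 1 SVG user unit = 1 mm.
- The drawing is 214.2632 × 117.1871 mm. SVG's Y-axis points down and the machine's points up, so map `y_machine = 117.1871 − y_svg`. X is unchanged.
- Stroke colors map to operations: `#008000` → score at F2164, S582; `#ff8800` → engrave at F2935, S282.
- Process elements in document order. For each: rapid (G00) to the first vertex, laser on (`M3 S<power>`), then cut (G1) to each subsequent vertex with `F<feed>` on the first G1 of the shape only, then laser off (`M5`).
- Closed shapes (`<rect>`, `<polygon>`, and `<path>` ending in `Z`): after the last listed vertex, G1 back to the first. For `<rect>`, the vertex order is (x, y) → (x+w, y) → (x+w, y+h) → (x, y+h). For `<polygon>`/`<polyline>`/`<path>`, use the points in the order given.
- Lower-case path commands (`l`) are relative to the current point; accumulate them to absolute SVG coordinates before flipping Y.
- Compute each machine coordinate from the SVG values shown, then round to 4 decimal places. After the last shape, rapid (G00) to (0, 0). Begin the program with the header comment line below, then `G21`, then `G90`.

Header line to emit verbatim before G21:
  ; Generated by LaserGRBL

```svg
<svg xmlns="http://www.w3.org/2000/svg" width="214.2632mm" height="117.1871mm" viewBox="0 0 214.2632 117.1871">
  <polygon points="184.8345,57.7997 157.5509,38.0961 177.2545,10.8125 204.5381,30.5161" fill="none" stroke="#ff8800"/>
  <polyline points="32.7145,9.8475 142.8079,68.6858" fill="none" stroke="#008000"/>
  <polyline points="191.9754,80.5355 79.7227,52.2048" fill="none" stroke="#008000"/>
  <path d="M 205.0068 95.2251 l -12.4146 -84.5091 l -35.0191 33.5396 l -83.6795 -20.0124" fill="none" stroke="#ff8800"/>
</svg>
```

1 u = 1 mm; y_m = 117.1871 − y.

[1] `<polygon>` regular polygon, #ff8800→engrave S282 F2935: (184.8345,59.3874) → (157.5509,79.0910) → (177.2545,106.3746) → (204.5381,86.6710) → (184.8345,59.3874) (closed)

[2] `<polyline>` line segment, #008000→score S582 F2164: (32.7145,107.3396) → (142.8079,48.5013)

[3] `<polyline>` line segment, #008000→score S582 F2164: (191.9754,36.6516) → (79.7227,64.9823)

[4] `<path>` open polyline, #ff8800→engrave S282 F2935: (205.0068,21.9620) → (192.5922,106.4711) → (157.5731,72.9315) → (73.8936,92.9439)

; Generated by LaserGRBL
G21
G90
G00 X184.8345 Y59.3874
M3 S282
G1 X157.5509 Y79.0910 F2935
G1 X177.2545 Y106.3746
G1 X204.5381 Y86.6710
G1 X184.8345 Y59.3874
M5
G00 X32.7145 Y107.3396
M3 S582
G1 X142.8079 Y48.5013 F2164
M5
G00 X191.9754 Y36.6516
M3 S582
G1 X79.7227 Y64.9823 F2164
M5
G00 X205.0068 Y21.9620
M3 S282
G1 X192.5922 Y106.4711 F2935
G1 X157.5731 Y72.9315
G1 X73.8936 Y92.9439
M5
G00 X0.0000 Y0.0000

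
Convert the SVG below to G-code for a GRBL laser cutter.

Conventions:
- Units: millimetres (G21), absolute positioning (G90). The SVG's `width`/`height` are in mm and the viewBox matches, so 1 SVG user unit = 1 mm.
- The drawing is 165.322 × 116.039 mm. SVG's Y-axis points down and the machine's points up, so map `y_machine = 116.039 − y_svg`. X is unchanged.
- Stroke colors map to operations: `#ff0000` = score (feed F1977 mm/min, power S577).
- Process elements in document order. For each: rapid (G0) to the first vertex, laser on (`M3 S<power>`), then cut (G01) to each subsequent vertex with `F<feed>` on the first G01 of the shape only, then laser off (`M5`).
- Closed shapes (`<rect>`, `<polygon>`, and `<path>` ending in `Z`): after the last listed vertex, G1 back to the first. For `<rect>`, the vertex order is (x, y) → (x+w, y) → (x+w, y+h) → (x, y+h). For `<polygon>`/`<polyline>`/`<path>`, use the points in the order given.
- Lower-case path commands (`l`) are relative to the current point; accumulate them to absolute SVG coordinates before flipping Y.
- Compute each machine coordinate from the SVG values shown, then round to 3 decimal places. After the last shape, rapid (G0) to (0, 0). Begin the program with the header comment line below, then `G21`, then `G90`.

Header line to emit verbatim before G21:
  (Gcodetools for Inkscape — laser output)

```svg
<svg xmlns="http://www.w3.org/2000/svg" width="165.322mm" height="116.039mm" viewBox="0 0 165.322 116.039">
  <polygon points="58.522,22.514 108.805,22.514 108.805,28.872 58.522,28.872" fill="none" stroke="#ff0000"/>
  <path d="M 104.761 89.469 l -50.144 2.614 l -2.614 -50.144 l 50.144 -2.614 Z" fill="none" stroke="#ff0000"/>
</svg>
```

(Gcodetools for Inkscape — laser output)
G21
G90
G0 X58.522 Y93.525
M3 S577
G01 X108.805 Y93.525 F1977
G01 X108.805 Y87.167
G01 X58.522 Y87.167
G01 X58.522 Y93.525
M5
G0 X104.761 Y26.570
M3 S577
G01 X54.617 Y23.956 F1977
G01 X52.003 Y74.100
G01 X102.147 Y76.714
G01 X104.761 Y26.570
M5
G0 X0.000 Y0.000

viewBox `0 0 165.322 116.039` with mm width/height → 1 unit = 1 mm. Flip: y_m = 116.039 − y_svg.

**Shape 1** — `<polygon>` rectangle, stroke `#ff0000` → score (S577, F1977). Machine vertices: (58.522,93.525) → (108.805,93.525) → (108.805,87.167) → (58.522,87.167) → (58.522,93.525). Closed: final G1 returns to the first vertex.

**Shape 2** — `<path>` regular polygon, stroke `#ff0000` → score (S577, F1977). Machine vertices: (104.761,26.570) → (54.617,23.956) → (52.003,74.100) → (102.147,76.714) → (104.761,26.570). Closed: final G1 returns to the first vertex.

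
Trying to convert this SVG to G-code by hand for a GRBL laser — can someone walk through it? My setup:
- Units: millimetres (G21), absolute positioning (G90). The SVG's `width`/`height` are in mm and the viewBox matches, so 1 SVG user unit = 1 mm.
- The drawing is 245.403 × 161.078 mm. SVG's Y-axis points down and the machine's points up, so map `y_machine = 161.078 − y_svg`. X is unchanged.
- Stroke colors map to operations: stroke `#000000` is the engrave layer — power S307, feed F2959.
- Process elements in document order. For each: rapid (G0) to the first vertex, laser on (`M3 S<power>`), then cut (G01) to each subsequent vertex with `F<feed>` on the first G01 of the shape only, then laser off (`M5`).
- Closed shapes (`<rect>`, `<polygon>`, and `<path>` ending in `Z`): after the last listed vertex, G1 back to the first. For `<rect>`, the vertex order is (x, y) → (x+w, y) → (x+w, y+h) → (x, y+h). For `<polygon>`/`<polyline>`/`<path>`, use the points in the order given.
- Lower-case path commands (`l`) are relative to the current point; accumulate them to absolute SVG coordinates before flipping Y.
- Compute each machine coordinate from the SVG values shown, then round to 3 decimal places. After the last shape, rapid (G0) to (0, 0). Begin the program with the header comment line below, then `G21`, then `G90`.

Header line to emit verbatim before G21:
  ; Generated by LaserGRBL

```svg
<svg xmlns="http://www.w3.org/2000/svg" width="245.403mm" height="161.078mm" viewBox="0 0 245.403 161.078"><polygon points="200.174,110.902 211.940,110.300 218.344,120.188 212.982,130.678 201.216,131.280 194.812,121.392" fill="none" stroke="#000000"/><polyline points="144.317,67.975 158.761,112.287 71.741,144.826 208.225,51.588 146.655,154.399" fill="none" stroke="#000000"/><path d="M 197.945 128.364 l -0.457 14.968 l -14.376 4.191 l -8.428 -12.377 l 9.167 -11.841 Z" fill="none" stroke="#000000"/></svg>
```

; Generated by LaserGRBL
G21
G90
G0 X200.174 Y50.176
M3 S307
G01 X211.940 Y50.778 F2959
G01 X218.344 Y40.890
G01 X212.982 Y30.400
G01 X201.216 Y29.798
G01 X194.812 Y39.686
G01 X200.174 Y50.176
M5
G0 X144.317 Y93.103
M3 S307
G01 X158.761 Y48.791 F2959
G01 X71.741 Y16.252
G01 X208.225 Y109.490
G01 X146.655 Y6.679
M5
G0 X197.945 Y32.714
M3 S307
G01 X197.488 Y17.746 F2959
G01 X183.112 Y13.555
G01 X174.684 Y25.932
G01 X183.851 Y37.773
G01 X197.945 Y32.714
M5
G0 X0.000 Y0.000

Since the viewBox matches the mm dimensions, user units are millimetres directly. The only transform is the Y-flip y_m = 161.078 − y_svg.

Shape 1 is a regular polygon drawn with `<polygon>`. Its stroke #000000 means engrave at S307, F2959. After flipping Y the toolpath is (200.174,50.176) → (211.940,50.778) → (218.344,40.890) → (212.982,30.400) → (201.216,29.798) → (194.812,39.686) → (200.174,50.176), returning to the start.

Shape 2 is a open polyline drawn with `<polyline>`. Its stroke #000000 means engrave at S307, F2959. After flipping Y the toolpath is (144.317,93.103) → (158.761,48.791) → (71.741,16.252) → (208.225,109.490) → (146.655,6.679).

Shape 3 is a regular polygon drawn with `<path>`. Its stroke #000000 means engrave at S307, F2959. After flipping Y the toolpath is (197.945,32.714) → (197.488,17.746) → (183.112,13.555) → (174.684,25.932) → (183.851,37.773) → (197.945,32.714), returning to the start.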